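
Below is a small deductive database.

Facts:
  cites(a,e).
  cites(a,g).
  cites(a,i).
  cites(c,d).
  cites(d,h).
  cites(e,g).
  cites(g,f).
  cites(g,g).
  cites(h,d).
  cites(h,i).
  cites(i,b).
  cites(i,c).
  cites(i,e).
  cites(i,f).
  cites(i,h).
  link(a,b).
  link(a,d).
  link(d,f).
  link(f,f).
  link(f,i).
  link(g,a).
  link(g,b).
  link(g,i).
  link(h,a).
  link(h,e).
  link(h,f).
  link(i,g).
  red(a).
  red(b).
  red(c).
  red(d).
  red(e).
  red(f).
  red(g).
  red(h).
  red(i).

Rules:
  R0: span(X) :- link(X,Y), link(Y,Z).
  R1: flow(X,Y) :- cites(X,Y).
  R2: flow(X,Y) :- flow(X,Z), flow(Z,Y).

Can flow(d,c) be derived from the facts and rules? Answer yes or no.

round 1: derive flow(a,e) via R1 from cites(a,e)
round 1: derive flow(a,g) via R1 from cites(a,g)
round 1: derive flow(a,i) via R1 from cites(a,i)
round 1: derive flow(c,d) via R1 from cites(c,d)
round 1: derive flow(d,h) via R1 from cites(d,h)
round 1: derive flow(e,g) via R1 from cites(e,g)
round 1: derive flow(g,f) via R1 from cites(g,f)
round 1: derive flow(g,g) via R1 from cites(g,g)
round 1: derive flow(h,d) via R1 from cites(h,d)
round 1: derive flow(h,i) via R1 from cites(h,i)
round 1: derive flow(i,b) via R1 from cites(i,b)
round 1: derive flow(i,c) via R1 from cites(i,c)
round 1: derive flow(i,e) via R1 from cites(i,e)
round 1: derive flow(i,f) via R1 from cites(i,f)
round 1: derive flow(i,h) via R1 from cites(i,h)
round 2: derive flow(a,b) via R2 from flow(a,i), flow(i,b)
round 2: derive flow(a,c) via R2 from flow(a,i), flow(i,c)
round 2: derive flow(a,f) via R2 from flow(a,g), flow(g,f)
round 2: derive flow(a,h) via R2 from flow(a,i), flow(i,h)
round 2: derive flow(c,h) via R2 from flow(c,d), flow(d,h)
round 2: derive flow(d,d) via R2 from flow(d,h), flow(h,d)
round 2: derive flow(d,i) via R2 from flow(d,h), flow(h,i)
round 2: derive flow(e,f) via R2 from flow(e,g), flow(g,f)
round 2: derive flow(h,b) via R2 from flow(h,i), flow(i,b)
round 2: derive flow(h,c) via R2 from flow(h,i), flow(i,c)
round 2: derive flow(h,e) via R2 from flow(h,i), flow(i,e)
round 2: derive flow(h,f) via R2 from flow(h,i), flow(i,f)
round 2: derive flow(h,h) via R2 from flow(h,d), flow(d,h)
round 2: derive flow(i,d) via R2 from flow(i,c), flow(c,d)
round 2: derive flow(i,g) via R2 from flow(i,e), flow(e,g)
round 2: derive flow(i,i) via R2 from flow(i,h), flow(h,i)
round 3: derive flow(a,d) via R2 from flow(a,c), flow(c,d)
round 3: derive flow(c,b) via R2 from flow(c,h), flow(h,b)
round 3: derive flow(c,c) via R2 from flow(c,h), flow(h,c)
round 3: derive flow(c,e) via R2 from flow(c,h), flow(h,e)
round 3: derive flow(c,f) via R2 from flow(c,h), flow(h,f)
round 3: derive flow(c,i) via R2 from flow(c,d), flow(d,i)
round 3: derive flow(d,b) via R2 from flow(d,h), flow(h,b)
round 3: derive flow(d,c) via R2 from flow(d,h), flow(h,c)
round 3: derive flow(d,e) via R2 from flow(d,h), flow(h,e)
round 3: derive flow(d,f) via R2 from flow(d,h), flow(h,f)
round 3: derive flow(d,g) via R2 from flow(d,i), flow(i,g)
round 3: derive flow(h,g) via R2 from flow(h,e), flow(e,g)
round 4: derive flow(c,g) via R2 from flow(c,d), flow(d,g)

yes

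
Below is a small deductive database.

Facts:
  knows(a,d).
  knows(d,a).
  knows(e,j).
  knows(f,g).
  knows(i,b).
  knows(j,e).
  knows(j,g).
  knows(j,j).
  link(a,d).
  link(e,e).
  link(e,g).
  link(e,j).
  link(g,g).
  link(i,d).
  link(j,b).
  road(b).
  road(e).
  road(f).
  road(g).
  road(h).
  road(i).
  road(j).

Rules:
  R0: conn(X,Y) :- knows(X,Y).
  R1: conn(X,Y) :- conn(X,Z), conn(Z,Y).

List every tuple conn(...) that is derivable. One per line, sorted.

round 1: derive conn(a,d) via R0 from knows(a,d)
round 1: derive conn(d,a) via R0 from knows(d,a)
round 1: derive conn(e,j) via R0 from knows(e,j)
round 1: derive conn(f,g) via R0 from knows(f,g)
round 1: derive conn(i,b) via R0 from knows(i,b)
round 1: derive conn(j,e) via R0 from knows(j,e)
round 1: derive conn(j,g) via R0 from knows(j,g)
round 1: derive conn(j,j) via R0 from knows(j,j)
round 2: derive conn(a,a) via R1 from conn(a,d), conn(d,a)
round 2: derive conn(d,d) via R1 from conn(d,a), conn(a,d)
round 2: derive conn(e,e) via R1 from conn(e,j), conn(j,e)
round 2: derive conn(e,g) via R1 from conn(e,j), conn(j,g)

conn(a,a)
conn(a,d)
conn(d,a)
conn(d,d)
conn(e,e)
conn(e,g)
conn(e,j)
conn(f,g)
conn(i,b)
conn(j,e)
conn(j,g)
conn(j,j)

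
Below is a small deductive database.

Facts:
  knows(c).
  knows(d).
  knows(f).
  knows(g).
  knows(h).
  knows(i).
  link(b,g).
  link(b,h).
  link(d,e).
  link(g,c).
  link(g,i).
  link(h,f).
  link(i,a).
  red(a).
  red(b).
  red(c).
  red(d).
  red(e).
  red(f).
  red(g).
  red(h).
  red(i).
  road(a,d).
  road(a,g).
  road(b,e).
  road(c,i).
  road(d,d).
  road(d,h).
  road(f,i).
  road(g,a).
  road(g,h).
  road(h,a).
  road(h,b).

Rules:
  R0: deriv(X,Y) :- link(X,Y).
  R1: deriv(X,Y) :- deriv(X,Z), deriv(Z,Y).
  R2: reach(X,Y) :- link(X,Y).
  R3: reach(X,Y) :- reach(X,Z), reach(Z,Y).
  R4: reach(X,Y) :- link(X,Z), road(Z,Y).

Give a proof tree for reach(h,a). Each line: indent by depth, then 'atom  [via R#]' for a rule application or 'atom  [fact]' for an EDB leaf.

reach(h,a)  [via R3]
  reach(h,i)  [via R4]
    link(h,f)  [fact]
    road(f,i)  [fact]
  reach(i,a)  [via R2]
    link(i,a)  [fact]

round 1: derive reach(b,g) via R2 from link(b,g)
round 1: derive reach(b,h) via R2 from link(b,h)
round 1: derive reach(d,e) via R2 from link(d,e)
round 1: derive reach(g,c) via R2 from link(g,c)
round 1: derive reach(g,i) via R2 from link(g,i)
round 1: derive reach(h,f) via R2 from link(h,f)
round 1: derive reach(i,a) via R2 from link(i,a)
round 1: derive reach(b,a) via R4 from link(b,g), road(g,a)
round 1: derive reach(b,b) via R4 from link(b,h), road(h,b)
round 1: derive reach(h,i) via R4 from link(h,f), road(f,i)
round 1: derive reach(i,d) via R4 from link(i,a), road(a,d)
round 1: derive reach(i,g) via R4 from link(i,a), road(a,g)
round 2: derive reach(b,c) via R3 from reach(b,g), reach(g,c)
round 2: derive reach(b,f) via R3 from reach(b,h), reach(h,f)
round 2: derive reach(b,i) via R3 from reach(b,g), reach(g,i)
round 2: derive reach(g,a) via R3 from reach(g,i), reach(i,a)
round 2: derive reach(g,d) via R3 from reach(g,i), reach(i,d)
round 2: derive reach(g,g) via R3 from reach(g,i), reach(i,g)
round 2: derive reach(h,a) via R3 from reach(h,i), reach(i,a)
round 2: derive reach(h,d) via R3 from reach(h,i), reach(i,d)
round 2: derive reach(h,g) via R3 from reach(h,i), reach(i,g)
round 2: derive reach(i,c) via R3 from reach(i,g), reach(g,c)
round 2: derive reach(i,e) via R3 from reach(i,d), reach(d,e)
round 2: derive reach(i,i) via R3 from reach(i,g), reach(g,i)
round 3: derive reach(b,d) via R3 from reach(b,g), reach(g,d)
round 3: derive reach(b,e) via R3 from reach(b,i), reach(i,e)
round 3: derive reach(g,e) via R3 from reach(g,d), reach(d,e)
round 3: derive reach(h,c) via R3 from reach(h,g), reach(g,c)
round 3: derive reach(h,e) via R3 from reach(h,d), reach(d,e)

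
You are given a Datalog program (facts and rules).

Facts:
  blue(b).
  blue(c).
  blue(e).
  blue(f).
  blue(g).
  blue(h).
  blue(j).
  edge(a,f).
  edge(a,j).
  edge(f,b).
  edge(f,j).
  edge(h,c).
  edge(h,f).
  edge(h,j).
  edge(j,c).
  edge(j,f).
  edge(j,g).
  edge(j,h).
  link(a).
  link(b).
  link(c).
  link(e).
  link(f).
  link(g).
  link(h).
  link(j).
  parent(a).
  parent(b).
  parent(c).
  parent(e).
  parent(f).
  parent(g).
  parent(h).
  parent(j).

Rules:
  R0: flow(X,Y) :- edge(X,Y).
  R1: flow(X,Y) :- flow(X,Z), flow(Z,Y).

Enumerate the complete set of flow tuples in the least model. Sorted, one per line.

round 1: derive flow(a,f) via R0 from edge(a,f)
round 1: derive flow(a,j) via R0 from edge(a,j)
round 1: derive flow(f,b) via R0 from edge(f,b)
round 1: derive flow(f,j) via R0 from edge(f,j)
round 1: derive flow(h,c) via R0 from edge(h,c)
round 1: derive flow(h,f) via R0 from edge(h,f)
round 1: derive flow(h,j) via R0 from edge(h,j)
round 1: derive flow(j,c) via R0 from edge(j,c)
round 1: derive flow(j,f) via R0 from edge(j,f)
round 1: derive flow(j,g) via R0 from edge(j,g)
round 1: derive flow(j,h) via R0 from edge(j,h)
round 2: derive flow(a,b) via R1 from flow(a,f), flow(f,b)
round 2: derive flow(a,c) via R1 from flow(a,j), flow(j,c)
round 2: derive flow(a,g) via R1 from flow(a,j), flow(j,g)
round 2: derive flow(a,h) via R1 from flow(a,j), flow(j,h)
round 2: derive flow(f,c) via R1 from flow(f,j), flow(j,c)
round 2: derive flow(f,f) via R1 from flow(f,j), flow(j,f)
round 2: derive flow(f,g) via R1 from flow(f,j), flow(j,g)
round 2: derive flow(f,h) via R1 from flow(f,j), flow(j,h)
round 2: derive flow(h,b) via R1 from flow(h,f), flow(f,b)
round 2: derive flow(h,g) via R1 from flow(h,j), flow(j,g)
round 2: derive flow(h,h) via R1 from flow(h,j), flow(j,h)
round 2: derive flow(j,b) via R1 from flow(j,f), flow(f,b)
round 2: derive flow(j,j) via R1 from flow(j,f), flow(f,j)

flow(a,b)
flow(a,c)
flow(a,f)
flow(a,g)
flow(a,h)
flow(a,j)
flow(f,b)
flow(f,c)
flow(f,f)
flow(f,g)
flow(f,h)
flow(f,j)
flow(h,b)
flow(h,c)
flow(h,f)
flow(h,g)
flow(h,h)
flow(h,j)
flow(j,b)
flow(j,c)
flow(j,f)
flow(j,g)
flow(j,h)
flow(j,j)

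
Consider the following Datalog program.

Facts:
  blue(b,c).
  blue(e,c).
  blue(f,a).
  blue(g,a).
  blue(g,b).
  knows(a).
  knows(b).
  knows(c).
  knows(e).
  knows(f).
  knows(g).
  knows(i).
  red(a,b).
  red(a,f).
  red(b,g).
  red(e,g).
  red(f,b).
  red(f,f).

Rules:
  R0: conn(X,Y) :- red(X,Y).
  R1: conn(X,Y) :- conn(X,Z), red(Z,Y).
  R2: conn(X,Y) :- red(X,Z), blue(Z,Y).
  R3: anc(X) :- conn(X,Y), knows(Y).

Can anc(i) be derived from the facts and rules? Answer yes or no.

no

round 1: derive conn(a,b) via R0 from red(a,b)
round 1: derive conn(a,f) via R0 from red(a,f)
round 1: derive conn(b,g) via R0 from red(b,g)
round 1: derive conn(e,g) via R0 from red(e,g)
round 1: derive conn(f,b) via R0 from red(f,b)
round 1: derive conn(f,f) via R0 from red(f,f)
round 1: derive conn(a,a) via R2 from red(a,f), blue(f,a)
round 1: derive conn(a,c) via R2 from red(a,b), blue(b,c)
round 1: derive conn(b,a) via R2 from red(b,g), blue(g,a)
round 1: derive conn(b,b) via R2 from red(b,g), blue(g,b)
round 1: derive conn(e,a) via R2 from red(e,g), blue(g,a)
round 1: derive conn(e,b) via R2 from red(e,g), blue(g,b)
round 1: derive conn(f,a) via R2 from red(f,f), blue(f,a)
round 1: derive conn(f,c) via R2 from red(f,b), blue(b,c)
round 2: derive conn(a,g) via R1 from conn(a,b), red(b,g)
round 2: derive conn(b,f) via R1 from conn(b,a), red(a,f)
round 2: derive conn(e,f) via R1 from conn(e,a), red(a,f)
round 2: derive conn(f,g) via R1 from conn(f,b), red(b,g)
round 2: derive anc(a) via R3 from conn(a,a), knows(a)
round 2: derive anc(b) via R3 from conn(b,a), knows(a)
round 2: derive anc(e) via R3 from conn(e,a), knows(a)
round 2: derive anc(f) via R3 from conn(f,a), knows(a)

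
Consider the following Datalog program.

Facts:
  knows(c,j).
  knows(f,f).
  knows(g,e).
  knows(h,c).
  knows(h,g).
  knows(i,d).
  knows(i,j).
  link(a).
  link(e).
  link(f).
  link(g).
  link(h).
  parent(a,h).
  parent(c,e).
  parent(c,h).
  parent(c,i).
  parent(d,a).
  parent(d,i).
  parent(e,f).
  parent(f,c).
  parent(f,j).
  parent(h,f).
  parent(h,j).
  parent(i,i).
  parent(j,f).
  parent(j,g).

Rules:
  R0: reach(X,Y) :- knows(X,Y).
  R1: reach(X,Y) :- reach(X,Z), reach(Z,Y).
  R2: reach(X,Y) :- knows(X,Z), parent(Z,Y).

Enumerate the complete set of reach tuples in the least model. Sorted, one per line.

reach(c,c)
reach(c,e)
reach(c,f)
reach(c,g)
reach(c,j)
reach(f,c)
reach(f,e)
reach(f,f)
reach(f,g)
reach(f,j)
reach(g,c)
reach(g,e)
reach(g,f)
reach(g,g)
reach(g,j)
reach(h,a)
reach(h,c)
reach(h,d)
reach(h,e)
reach(h,f)
reach(h,g)
reach(h,h)
reach(h,i)
reach(h,j)
reach(i,a)
reach(i,c)
reach(i,d)
reach(i,e)
reach(i,f)
reach(i,g)
reach(i,i)
reach(i,j)

round 1: derive reach(c,j) via R0 from knows(c,j)
round 1: derive reach(f,f) via R0 from knows(f,f)
round 1: derive reach(g,e) via R0 from knows(g,e)
round 1: derive reach(h,c) via R0 from knows(h,c)
round 1: derive reach(h,g) via R0 from knows(h,g)
round 1: derive reach(i,d) via R0 from knows(i,d)
round 1: derive reach(i,j) via R0 from knows(i,j)
round 1: derive reach(c,f) via R2 from knows(c,j), parent(j,f)
round 1: derive reach(c,g) via R2 from knows(c,j), parent(j,g)
round 1: derive reach(f,c) via R2 from knows(f,f), parent(f,c)
round 1: derive reach(f,j) via R2 from knows(f,f), parent(f,j)
round 1: derive reach(g,f) via R2 from knows(g,e), parent(e,f)
round 1: derive reach(h,e) via R2 from knows(h,c), parent(c,e)
round 1: derive reach(h,h) via R2 from knows(h,c), parent(c,h)
round 1: derive reach(h,i) via R2 from knows(h,c), parent(c,i)
round 1: derive reach(i,a) via R2 from knows(i,d), parent(d,a)
round 1: derive reach(i,f) via R2 from knows(i,j), parent(j,f)
round 1: derive reach(i,g) via R2 from knows(i,j), parent(j,g)
round 1: derive reach(i,i) via R2 from knows(i,d), parent(d,i)
round 2: derive reach(c,c) via R1 from reach(c,f), reach(f,c)
round 2: derive reach(c,e) via R1 from reach(c,g), reach(g,e)
round 2: derive reach(f,g) via R1 from reach(f,c), reach(c,g)
round 2: derive reach(g,c) via R1 from reach(g,f), reach(f,c)
round 2: derive reach(g,j) via R1 from reach(g,f), reach(f,j)
round 2: derive reach(h,a) via R1 from reach(h,i), reach(i,a)
round 2: derive reach(h,d) via R1 from reach(h,i), reach(i,d)
round 2: derive reach(h,f) via R1 from reach(h,c), reach(c,f)
round 2: derive reach(h,j) via R1 from reach(h,c), reach(c,j)
round 2: derive reach(i,c) via R1 from reach(i,f), reach(f,c)
round 2: derive reach(i,e) via R1 from reach(i,g), reach(g,e)
round 3: derive reach(f,e) via R1 from reach(f,c), reach(c,e)
round 3: derive reach(g,g) via R1 from reach(g,c), reach(c,g)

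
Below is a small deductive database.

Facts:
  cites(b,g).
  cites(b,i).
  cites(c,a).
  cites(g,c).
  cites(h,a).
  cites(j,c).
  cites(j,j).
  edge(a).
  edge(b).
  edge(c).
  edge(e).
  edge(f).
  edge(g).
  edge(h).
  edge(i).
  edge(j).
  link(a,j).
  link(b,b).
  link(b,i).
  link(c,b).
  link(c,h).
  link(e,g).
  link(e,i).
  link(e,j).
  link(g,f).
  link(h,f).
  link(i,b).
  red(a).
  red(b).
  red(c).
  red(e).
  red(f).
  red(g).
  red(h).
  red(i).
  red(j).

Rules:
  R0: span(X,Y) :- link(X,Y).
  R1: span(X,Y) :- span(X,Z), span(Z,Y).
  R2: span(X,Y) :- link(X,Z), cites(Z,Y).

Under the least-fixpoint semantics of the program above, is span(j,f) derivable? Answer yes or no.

round 1: derive span(a,j) via R0 from link(a,j)
round 1: derive span(b,b) via R0 from link(b,b)
round 1: derive span(b,i) via R0 from link(b,i)
round 1: derive span(c,b) via R0 from link(c,b)
round 1: derive span(c,h) via R0 from link(c,h)
round 1: derive span(e,g) via R0 from link(e,g)
round 1: derive span(e,i) via R0 from link(e,i)
round 1: derive span(e,j) via R0 from link(e,j)
round 1: derive span(g,f) via R0 from link(g,f)
round 1: derive span(h,f) via R0 from link(h,f)
round 1: derive span(i,b) via R0 from link(i,b)
round 1: derive span(a,c) via R2 from link(a,j), cites(j,c)
round 1: derive span(b,g) via R2 from link(b,b), cites(b,g)
round 1: derive span(c,a) via R2 from link(c,h), cites(h,a)
round 1: derive span(c,g) via R2 from link(c,b), cites(b,g)
round 1: derive span(c,i) via R2 from link(c,b), cites(b,i)
round 1: derive span(e,c) via R2 from link(e,g), cites(g,c)
round 1: derive span(i,g) via R2 from link(i,b), cites(b,g)
round 1: derive span(i,i) via R2 from link(i,b), cites(b,i)
round 2: derive span(a,a) via R1 from span(a,c), span(c,a)
round 2: derive span(a,b) via R1 from span(a,c), span(c,b)
round 2: derive span(a,g) via R1 from span(a,c), span(c,g)
round 2: derive span(a,h) via R1 from span(a,c), span(c,h)
round 2: derive span(a,i) via R1 from span(a,c), span(c,i)
round 2: derive span(b,f) via R1 from span(b,g), span(g,f)
round 2: derive span(c,c) via R1 from span(c,a), span(a,c)
round 2: derive span(c,f) via R1 from span(c,g), span(g,f)
round 2: derive span(c,j) via R1 from span(c,a), span(a,j)
round 2: derive span(e,a) via R1 from span(e,c), span(c,a)
round 2: derive span(e,b) via R1 from span(e,c), span(c,b)
round 2: derive span(e,f) via R1 from span(e,g), span(g,f)
round 2: derive span(e,h) via R1 from span(e,c), span(c,h)
round 2: derive span(i,f) via R1 from span(i,g), span(g,f)
round 3: derive span(a,f) via R1 from span(a,b), span(b,f)

no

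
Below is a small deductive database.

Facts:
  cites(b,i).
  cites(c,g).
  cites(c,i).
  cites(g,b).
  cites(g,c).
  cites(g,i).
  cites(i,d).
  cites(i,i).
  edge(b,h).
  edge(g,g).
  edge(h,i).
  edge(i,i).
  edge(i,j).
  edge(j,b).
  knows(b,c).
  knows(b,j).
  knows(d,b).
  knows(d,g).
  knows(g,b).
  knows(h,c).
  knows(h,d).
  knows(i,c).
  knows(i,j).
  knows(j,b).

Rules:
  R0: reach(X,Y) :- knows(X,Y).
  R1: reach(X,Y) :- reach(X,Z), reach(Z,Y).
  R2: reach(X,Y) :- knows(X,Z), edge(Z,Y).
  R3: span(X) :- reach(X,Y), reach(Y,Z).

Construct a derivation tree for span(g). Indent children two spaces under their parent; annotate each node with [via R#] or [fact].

span(g)  [via R3]
  reach(g,b)  [via R0]
    knows(g,b)  [fact]
  reach(b,b)  [via R2]
    knows(b,j)  [fact]
    edge(j,b)  [fact]

round 1: derive reach(b,c) via R0 from knows(b,c)
round 1: derive reach(b,j) via R0 from knows(b,j)
round 1: derive reach(d,b) via R0 from knows(d,b)
round 1: derive reach(d,g) via R0 from knows(d,g)
round 1: derive reach(g,b) via R0 from knows(g,b)
round 1: derive reach(h,c) via R0 from knows(h,c)
round 1: derive reach(h,d) via R0 from knows(h,d)
round 1: derive reach(i,c) via R0 from knows(i,c)
round 1: derive reach(i,j) via R0 from knows(i,j)
round 1: derive reach(j,b) via R0 from knows(j,b)
round 1: derive reach(b,b) via R2 from knows(b,j), edge(j,b)
round 1: derive reach(d,h) via R2 from knows(d,b), edge(b,h)
round 1: derive reach(g,h) via R2 from knows(g,b), edge(b,h)
round 1: derive reach(i,b) via R2 from knows(i,j), edge(j,b)
round 1: derive reach(j,h) via R2 from knows(j,b), edge(b,h)
round 2: derive reach(b,h) via R1 from reach(b,j), reach(j,h)
round 2: derive reach(d,c) via R1 from reach(d,b), reach(b,c)
round 2: derive reach(d,d) via R1 from reach(d,h), reach(h,d)
round 2: derive reach(d,j) via R1 from reach(d,b), reach(b,j)
round 2: derive reach(g,c) via R1 from reach(g,b), reach(b,c)
round 2: derive reach(g,d) via R1 from reach(g,h), reach(h,d)
round 2: derive reach(g,j) via R1 from reach(g,b), reach(b,j)
round 2: derive reach(h,b) via R1 from reach(h,d), reach(d,b)
round 2: derive reach(h,g) via R1 from reach(h,d), reach(d,g)
round 2: derive reach(h,h) via R1 from reach(h,d), reach(d,h)
round 2: derive reach(i,h) via R1 from reach(i,j), reach(j,h)
round 2: derive reach(j,c) via R1 from reach(j,b), reach(b,c)
round 2: derive reach(j,d) via R1 from reach(j,h), reach(h,d)
round 2: derive reach(j,j) via R1 from reach(j,b), reach(b,j)
round 2: derive span(b) via R3 from reach(b,b), reach(b,b)
round 2: derive span(d) via R3 from reach(d,b), reach(b,b)
round 2: derive span(g) via R3 from reach(g,b), reach(b,b)
round 2: derive span(h) via R3 from reach(h,d), reach(d,b)
round 2: derive span(i) via R3 from reach(i,b), reach(b,b)
round 2: derive span(j) via R3 from reach(j,b), reach(b,b)
round 3: derive reach(b,d) via R1 from reach(b,h), reach(h,d)
round 3: derive reach(b,g) via R1 from reach(b,h), reach(h,g)
round 3: derive reach(g,g) via R1 from reach(g,d), reach(d,g)
round 3: derive reach(h,j) via R1 from reach(h,b), reach(b,j)
round 3: derive reach(i,d) via R1 from reach(i,h), reach(h,d)
round 3: derive reach(i,g) via R1 from reach(i,h), reach(h,g)
round 3: derive reach(j,g) via R1 from reach(j,d), reach(d,g)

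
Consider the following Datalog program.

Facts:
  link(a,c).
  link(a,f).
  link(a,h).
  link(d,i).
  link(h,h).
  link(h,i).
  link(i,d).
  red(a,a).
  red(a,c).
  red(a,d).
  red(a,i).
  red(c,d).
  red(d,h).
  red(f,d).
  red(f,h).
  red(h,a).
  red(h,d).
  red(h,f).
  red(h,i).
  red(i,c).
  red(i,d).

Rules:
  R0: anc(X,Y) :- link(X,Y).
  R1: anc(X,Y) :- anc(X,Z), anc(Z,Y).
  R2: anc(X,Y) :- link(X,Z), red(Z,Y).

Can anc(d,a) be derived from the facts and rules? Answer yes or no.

round 1: derive anc(a,c) via R0 from link(a,c)
round 1: derive anc(a,f) via R0 from link(a,f)
round 1: derive anc(a,h) via R0 from link(a,h)
round 1: derive anc(d,i) via R0 from link(d,i)
round 1: derive anc(h,h) via R0 from link(h,h)
round 1: derive anc(h,i) via R0 from link(h,i)
round 1: derive anc(i,d) via R0 from link(i,d)
round 1: derive anc(a,a) via R2 from link(a,h), red(h,a)
round 1: derive anc(a,d) via R2 from link(a,c), red(c,d)
round 1: derive anc(a,i) via R2 from link(a,h), red(h,i)
round 1: derive anc(d,c) via R2 from link(d,i), red(i,c)
round 1: derive anc(d,d) via R2 from link(d,i), red(i,d)
round 1: derive anc(h,a) via R2 from link(h,h), red(h,a)
round 1: derive anc(h,c) via R2 from link(h,i), red(i,c)
round 1: derive anc(h,d) via R2 from link(h,h), red(h,d)
round 1: derive anc(h,f) via R2 from link(h,h), red(h,f)
round 1: derive anc(i,h) via R2 from link(i,d), red(d,h)
round 2: derive anc(d,h) via R1 from anc(d,i), anc(i,h)
round 2: derive anc(i,a) via R1 from anc(i,h), anc(h,a)
round 2: derive anc(i,c) via R1 from anc(i,d), anc(d,c)
round 2: derive anc(i,f) via R1 from anc(i,h), anc(h,f)
round 2: derive anc(i,i) via R1 from anc(i,d), anc(d,i)
round 3: derive anc(d,a) via R1 from anc(d,h), anc(h,a)
round 3: derive anc(d,f) via R1 from anc(d,h), anc(h,f)

yes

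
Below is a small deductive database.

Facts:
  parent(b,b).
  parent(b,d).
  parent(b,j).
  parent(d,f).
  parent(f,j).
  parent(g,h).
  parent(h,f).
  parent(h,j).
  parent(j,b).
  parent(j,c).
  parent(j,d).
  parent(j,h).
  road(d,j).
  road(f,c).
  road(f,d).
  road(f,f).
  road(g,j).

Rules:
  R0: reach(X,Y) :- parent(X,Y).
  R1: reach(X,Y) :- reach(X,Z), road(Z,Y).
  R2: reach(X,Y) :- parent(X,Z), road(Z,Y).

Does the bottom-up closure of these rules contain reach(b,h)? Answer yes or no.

no

round 1: derive reach(b,b) via R0 from parent(b,b)
round 1: derive reach(b,d) via R0 from parent(b,d)
round 1: derive reach(b,j) via R0 from parent(b,j)
round 1: derive reach(d,f) via R0 from parent(d,f)
round 1: derive reach(f,j) via R0 from parent(f,j)
round 1: derive reach(g,h) via R0 from parent(g,h)
round 1: derive reach(h,f) via R0 from parent(h,f)
round 1: derive reach(h,j) via R0 from parent(h,j)
round 1: derive reach(j,b) via R0 from parent(j,b)
round 1: derive reach(j,c) via R0 from parent(j,c)
round 1: derive reach(j,d) via R0 from parent(j,d)
round 1: derive reach(j,h) via R0 from parent(j,h)
round 1: derive reach(d,c) via R2 from parent(d,f), road(f,c)
round 1: derive reach(d,d) via R2 from parent(d,f), road(f,d)
round 1: derive reach(h,c) via R2 from parent(h,f), road(f,c)
round 1: derive reach(h,d) via R2 from parent(h,f), road(f,d)
round 1: derive reach(j,j) via R2 from parent(j,d), road(d,j)
round 2: derive reach(d,j) via R1 from reach(d,d), road(d,j)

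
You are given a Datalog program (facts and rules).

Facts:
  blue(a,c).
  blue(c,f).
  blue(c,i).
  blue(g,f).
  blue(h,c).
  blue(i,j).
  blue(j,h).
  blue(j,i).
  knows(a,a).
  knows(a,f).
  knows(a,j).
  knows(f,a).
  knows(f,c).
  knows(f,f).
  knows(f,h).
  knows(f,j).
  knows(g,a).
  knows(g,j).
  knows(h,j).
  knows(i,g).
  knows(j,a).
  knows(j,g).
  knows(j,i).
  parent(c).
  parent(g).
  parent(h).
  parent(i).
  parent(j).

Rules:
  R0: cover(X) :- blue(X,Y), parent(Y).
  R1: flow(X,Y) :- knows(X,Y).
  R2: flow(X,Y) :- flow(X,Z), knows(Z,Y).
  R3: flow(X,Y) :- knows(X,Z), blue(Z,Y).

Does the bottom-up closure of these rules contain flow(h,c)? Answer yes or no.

round 1: derive flow(a,a) via R1 from knows(a,a)
round 1: derive flow(a,f) via R1 from knows(a,f)
round 1: derive flow(a,j) via R1 from knows(a,j)
round 1: derive flow(f,a) via R1 from knows(f,a)
round 1: derive flow(f,c) via R1 from knows(f,c)
round 1: derive flow(f,f) via R1 from knows(f,f)
round 1: derive flow(f,h) via R1 from knows(f,h)
round 1: derive flow(f,j) via R1 from knows(f,j)
round 1: derive flow(g,a) via R1 from knows(g,a)
round 1: derive flow(g,j) via R1 from knows(g,j)
round 1: derive flow(h,j) via R1 from knows(h,j)
round 1: derive flow(i,g) via R1 from knows(i,g)
round 1: derive flow(j,a) via R1 from knows(j,a)
round 1: derive flow(j,g) via R1 from knows(j,g)
round 1: derive flow(j,i) via R1 from knows(j,i)
round 1: derive flow(a,c) via R3 from knows(a,a), blue(a,c)
round 1: derive flow(a,h) via R3 from knows(a,j), blue(j,h)
round 1: derive flow(a,i) via R3 from knows(a,j), blue(j,i)
round 1: derive flow(f,i) via R3 from knows(f,c), blue(c,i)
round 1: derive flow(g,c) via R3 from knows(g,a), blue(a,c)
round 1: derive flow(g,h) via R3 from knows(g,j), blue(j,h)
round 1: derive flow(g,i) via R3 from knows(g,j), blue(j,i)
round 1: derive flow(h,h) via R3 from knows(h,j), blue(j,h)
round 1: derive flow(h,i) via R3 from knows(h,j), blue(j,i)
round 1: derive flow(i,f) via R3 from knows(i,g), blue(g,f)
round 1: derive flow(j,c) via R3 from knows(j,a), blue(a,c)
round 1: derive flow(j,f) via R3 from knows(j,g), blue(g,f)
round 1: derive flow(j,j) via R3 from knows(j,i), blue(i,j)
round 2: derive flow(a,g) via R2 from flow(a,i), knows(i,g)
round 2: derive flow(f,g) via R2 from flow(f,i), knows(i,g)
round 2: derive flow(g,f) via R2 from flow(g,a), knows(a,f)
round 2: derive flow(g,g) via R2 from flow(g,i), knows(i,g)
round 2: derive flow(h,a) via R2 from flow(h,j), knows(j,a)
round 2: derive flow(h,g) via R2 from flow(h,i), knows(i,g)
round 2: derive flow(i,a) via R2 from flow(i,f), knows(f,a)
round 2: derive flow(i,c) via R2 from flow(i,f), knows(f,c)
round 2: derive flow(i,h) via R2 from flow(i,f), knows(f,h)
round 2: derive flow(i,j) via R2 from flow(i,f), knows(f,j)
round 2: derive flow(j,h) via R2 from flow(j,f), knows(f,h)
round 3: derive flow(h,f) via R2 from flow(h,a), knows(a,f)
round 3: derive flow(i,i) via R2 from flow(i,j), knows(j,i)
round 4: derive flow(h,c) via R2 from flow(h,f), knows(f,c)

yes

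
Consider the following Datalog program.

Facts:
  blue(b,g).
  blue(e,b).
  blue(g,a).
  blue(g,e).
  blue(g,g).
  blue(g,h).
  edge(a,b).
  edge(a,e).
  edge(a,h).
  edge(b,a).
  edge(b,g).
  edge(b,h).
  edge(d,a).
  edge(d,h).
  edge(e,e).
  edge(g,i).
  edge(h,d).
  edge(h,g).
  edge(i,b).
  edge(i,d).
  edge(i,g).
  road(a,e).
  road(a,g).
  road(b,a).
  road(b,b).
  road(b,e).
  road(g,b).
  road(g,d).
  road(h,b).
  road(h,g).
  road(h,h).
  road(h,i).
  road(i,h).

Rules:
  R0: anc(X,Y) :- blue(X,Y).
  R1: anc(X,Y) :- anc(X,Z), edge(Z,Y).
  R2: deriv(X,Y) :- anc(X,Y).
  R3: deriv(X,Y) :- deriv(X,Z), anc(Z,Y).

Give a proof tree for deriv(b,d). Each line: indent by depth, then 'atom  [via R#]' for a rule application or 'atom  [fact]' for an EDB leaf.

round 1: derive anc(b,g) via R0 from blue(b,g)
round 1: derive anc(e,b) via R0 from blue(e,b)
round 1: derive anc(g,a) via R0 from blue(g,a)
round 1: derive anc(g,e) via R0 from blue(g,e)
round 1: derive anc(g,g) via R0 from blue(g,g)
round 1: derive anc(g,h) via R0 from blue(g,h)
round 2: derive anc(b,i) via R1 from anc(b,g), edge(g,i)
round 2: derive anc(e,a) via R1 from anc(e,b), edge(b,a)
round 2: derive anc(e,g) via R1 from anc(e,b), edge(b,g)
round 2: derive anc(e,h) via R1 from anc(e,b), edge(b,h)
round 2: derive anc(g,b) via R1 from anc(g,a), edge(a,b)
round 2: derive anc(g,d) via R1 from anc(g,h), edge(h,d)
round 2: derive anc(g,i) via R1 from anc(g,g), edge(g,i)
round 2: derive deriv(b,g) via R2 from anc(b,g)
round 2: derive deriv(e,b) via R2 from anc(e,b)
round 2: derive deriv(g,a) via R2 from anc(g,a)
round 2: derive deriv(g,e) via R2 from anc(g,e)
round 2: derive deriv(g,g) via R2 from anc(g,g)
round 2: derive deriv(g,h) via R2 from anc(g,h)
round 3: derive anc(b,b) via R1 from anc(b,i), edge(i,b)
round 3: derive anc(b,d) via R1 from anc(b,i), edge(i,d)
round 3: derive anc(e,d) via R1 from anc(e,h), edge(h,d)
round 3: derive anc(e,e) via R1 from anc(e,a), edge(a,e)
round 3: derive anc(e,i) via R1 from anc(e,g), edge(g,i)
round 3: derive deriv(b,i) via R2 from anc(b,i)
round 3: derive deriv(e,a) via R2 from anc(e,a)
round 3: derive deriv(e,g) via R2 from anc(e,g)
round 3: derive deriv(e,h) via R2 from anc(e,h)
round 3: derive deriv(g,b) via R2 from anc(g,b)
round 3: derive deriv(g,d) via R2 from anc(g,d)
round 3: derive deriv(g,i) via R2 from anc(g,i)
round 3: derive deriv(b,a) via R3 from deriv(b,g), anc(g,a)
round 3: derive deriv(b,b) via R3 from deriv(b,g), anc(g,b)
round 3: derive deriv(b,d) via R3 from deriv(b,g), anc(g,d)
round 3: derive deriv(b,e) via R3 from deriv(b,g), anc(g,e)
round 3: derive deriv(b,h) via R3 from deriv(b,g), anc(g,h)
round 3: derive deriv(e,i) via R3 from deriv(e,b), anc(b,i)
round 4: derive anc(b,a) via R1 from anc(b,b), edge(b,a)
round 4: derive anc(b,h) via R1 from anc(b,b), edge(b,h)
round 4: derive deriv(e,d) via R2 from anc(e,d)
round 4: derive deriv(e,e) via R2 from anc(e,e)
round 5: derive anc(b,e) via R1 from anc(b,a), edge(a,e)

deriv(b,d)  [via R3]
  deriv(b,g)  [via R2]
    anc(b,g)  [via R0]
      blue(b,g)  [fact]
  anc(g,d)  [via R1]
    anc(g,h)  [via R0]
      blue(g,h)  [fact]
    edge(h,d)  [fact]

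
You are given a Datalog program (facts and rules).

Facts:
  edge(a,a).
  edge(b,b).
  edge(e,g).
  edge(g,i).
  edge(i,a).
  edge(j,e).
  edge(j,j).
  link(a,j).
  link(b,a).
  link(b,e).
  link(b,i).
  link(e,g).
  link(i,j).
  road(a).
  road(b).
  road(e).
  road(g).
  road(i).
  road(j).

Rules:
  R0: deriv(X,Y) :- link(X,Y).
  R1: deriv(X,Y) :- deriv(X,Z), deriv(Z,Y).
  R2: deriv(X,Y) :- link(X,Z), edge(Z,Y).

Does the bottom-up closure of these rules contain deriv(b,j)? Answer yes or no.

yes

round 1: derive deriv(a,j) via R0 from link(a,j)
round 1: derive deriv(b,a) via R0 from link(b,a)
round 1: derive deriv(b,e) via R0 from link(b,e)
round 1: derive deriv(b,i) via R0 from link(b,i)
round 1: derive deriv(e,g) via R0 from link(e,g)
round 1: derive deriv(i,j) via R0 from link(i,j)
round 1: derive deriv(a,e) via R2 from link(a,j), edge(j,e)
round 1: derive deriv(b,g) via R2 from link(b,e), edge(e,g)
round 1: derive deriv(e,i) via R2 from link(e,g), edge(g,i)
round 1: derive deriv(i,e) via R2 from link(i,j), edge(j,e)
round 2: derive deriv(a,g) via R1 from deriv(a,e), deriv(e,g)
round 2: derive deriv(a,i) via R1 from deriv(a,e), deriv(e,i)
round 2: derive deriv(b,j) via R1 from deriv(b,a), deriv(a,j)
round 2: derive deriv(e,e) via R1 from deriv(e,i), deriv(i,e)
round 2: derive deriv(e,j) via R1 from deriv(e,i), deriv(i,j)
round 2: derive deriv(i,g) via R1 from deriv(i,e), deriv(e,g)
round 2: derive deriv(i,i) via R1 from deriv(i,e), deriv(e,i)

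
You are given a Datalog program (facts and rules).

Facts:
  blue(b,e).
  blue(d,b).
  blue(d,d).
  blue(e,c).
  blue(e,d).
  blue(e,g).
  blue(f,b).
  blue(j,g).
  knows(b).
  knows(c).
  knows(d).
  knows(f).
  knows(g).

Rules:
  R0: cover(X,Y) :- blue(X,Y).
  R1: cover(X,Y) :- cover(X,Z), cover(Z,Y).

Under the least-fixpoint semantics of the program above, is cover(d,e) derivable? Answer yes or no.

yes

round 1: derive cover(b,e) via R0 from blue(b,e)
round 1: derive cover(d,b) via R0 from blue(d,b)
round 1: derive cover(d,d) via R0 from blue(d,d)
round 1: derive cover(e,c) via R0 from blue(e,c)
round 1: derive cover(e,d) via R0 from blue(e,d)
round 1: derive cover(e,g) via R0 from blue(e,g)
round 1: derive cover(f,b) via R0 from blue(f,b)
round 1: derive cover(j,g) via R0 from blue(j,g)
round 2: derive cover(b,c) via R1 from cover(b,e), cover(e,c)
round 2: derive cover(b,d) via R1 from cover(b,e), cover(e,d)
round 2: derive cover(b,g) via R1 from cover(b,e), cover(e,g)
round 2: derive cover(d,e) via R1 from cover(d,b), cover(b,e)
round 2: derive cover(e,b) via R1 from cover(e,d), cover(d,b)
round 2: derive cover(f,e) via R1 from cover(f,b), cover(b,e)
round 3: derive cover(b,b) via R1 from cover(b,d), cover(d,b)
round 3: derive cover(d,c) via R1 from cover(d,b), cover(b,c)
round 3: derive cover(d,g) via R1 from cover(d,b), cover(b,g)
round 3: derive cover(e,e) via R1 from cover(e,b), cover(b,e)
round 3: derive cover(f,c) via R1 from cover(f,b), cover(b,c)
round 3: derive cover(f,d) via R1 from cover(f,b), cover(b,d)
round 3: derive cover(f,g) via R1 from cover(f,b), cover(b,g)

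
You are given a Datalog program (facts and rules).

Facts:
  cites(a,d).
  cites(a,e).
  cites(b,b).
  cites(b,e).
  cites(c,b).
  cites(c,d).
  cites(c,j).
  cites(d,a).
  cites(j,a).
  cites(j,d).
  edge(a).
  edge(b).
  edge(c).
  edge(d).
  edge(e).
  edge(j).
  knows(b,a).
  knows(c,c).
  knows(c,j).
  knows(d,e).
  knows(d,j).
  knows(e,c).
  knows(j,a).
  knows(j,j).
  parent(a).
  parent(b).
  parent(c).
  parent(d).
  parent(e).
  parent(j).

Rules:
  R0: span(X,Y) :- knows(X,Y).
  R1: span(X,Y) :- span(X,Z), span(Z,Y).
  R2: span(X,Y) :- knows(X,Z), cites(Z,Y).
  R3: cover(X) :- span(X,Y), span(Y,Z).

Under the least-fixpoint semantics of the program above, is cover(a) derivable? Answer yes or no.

round 1: derive span(b,a) via R0 from knows(b,a)
round 1: derive span(c,c) via R0 from knows(c,c)
round 1: derive span(c,j) via R0 from knows(c,j)
round 1: derive span(d,e) via R0 from knows(d,e)
round 1: derive span(d,j) via R0 from knows(d,j)
round 1: derive span(e,c) via R0 from knows(e,c)
round 1: derive span(j,a) via R0 from knows(j,a)
round 1: derive span(j,j) via R0 from knows(j,j)
round 1: derive span(b,d) via R2 from knows(b,a), cites(a,d)
round 1: derive span(b,e) via R2 from knows(b,a), cites(a,e)
round 1: derive span(c,a) via R2 from knows(c,j), cites(j,a)
round 1: derive span(c,b) via R2 from knows(c,c), cites(c,b)
round 1: derive span(c,d) via R2 from knows(c,c), cites(c,d)
round 1: derive span(d,a) via R2 from knows(d,j), cites(j,a)
round 1: derive span(d,d) via R2 from knows(d,j), cites(j,d)
round 1: derive span(e,b) via R2 from knows(e,c), cites(c,b)
round 1: derive span(e,d) via R2 from knows(e,c), cites(c,d)
round 1: derive span(e,j) via R2 from knows(e,c), cites(c,j)
round 1: derive span(j,d) via R2 from knows(j,a), cites(a,d)
round 1: derive span(j,e) via R2 from knows(j,a), cites(a,e)
round 2: derive span(b,b) via R1 from span(b,e), span(e,b)
round 2: derive span(b,c) via R1 from span(b,e), span(e,c)
round 2: derive span(b,j) via R1 from span(b,d), span(d,j)
round 2: derive span(c,e) via R1 from span(c,b), span(b,e)
round 2: derive span(d,b) via R1 from span(d,e), span(e,b)
round 2: derive span(d,c) via R1 from span(d,e), span(e,c)
round 2: derive span(e,a) via R1 from span(e,b), span(b,a)
round 2: derive span(e,e) via R1 from span(e,b), span(b,e)
round 2: derive span(j,b) via R1 from span(j,e), span(e,b)
round 2: derive span(j,c) via R1 from span(j,e), span(e,c)
round 2: derive cover(b) via R3 from span(b,d), span(d,a)
round 2: derive cover(c) via R3 from span(c,b), span(b,a)
round 2: derive cover(d) via R3 from span(d,d), span(d,a)
round 2: derive cover(e) via R3 from span(e,b), span(b,a)
round 2: derive cover(j) via R3 from span(j,d), span(d,a)

no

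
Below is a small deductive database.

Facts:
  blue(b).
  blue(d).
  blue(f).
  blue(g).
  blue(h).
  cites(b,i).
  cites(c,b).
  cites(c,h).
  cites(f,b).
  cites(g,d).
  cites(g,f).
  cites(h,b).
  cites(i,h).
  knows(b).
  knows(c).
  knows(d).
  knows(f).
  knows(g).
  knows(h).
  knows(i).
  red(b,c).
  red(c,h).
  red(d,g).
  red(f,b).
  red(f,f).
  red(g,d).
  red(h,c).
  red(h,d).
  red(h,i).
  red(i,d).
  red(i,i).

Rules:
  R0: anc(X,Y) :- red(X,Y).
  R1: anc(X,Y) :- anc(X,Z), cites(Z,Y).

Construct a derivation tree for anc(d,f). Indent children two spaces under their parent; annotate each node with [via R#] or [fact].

round 1: derive anc(b,c) via R0 from red(b,c)
round 1: derive anc(c,h) via R0 from red(c,h)
round 1: derive anc(d,g) via R0 from red(d,g)
round 1: derive anc(f,b) via R0 from red(f,b)
round 1: derive anc(f,f) via R0 from red(f,f)
round 1: derive anc(g,d) via R0 from red(g,d)
round 1: derive anc(h,c) via R0 from red(h,c)
round 1: derive anc(h,d) via R0 from red(h,d)
round 1: derive anc(h,i) via R0 from red(h,i)
round 1: derive anc(i,d) via R0 from red(i,d)
round 1: derive anc(i,i) via R0 from red(i,i)
round 2: derive anc(b,b) via R1 from anc(b,c), cites(c,b)
round 2: derive anc(b,h) via R1 from anc(b,c), cites(c,h)
round 2: derive anc(c,b) via R1 from anc(c,h), cites(h,b)
round 2: derive anc(d,d) via R1 from anc(d,g), cites(g,d)
round 2: derive anc(d,f) via R1 from anc(d,g), cites(g,f)
round 2: derive anc(f,i) via R1 from anc(f,b), cites(b,i)
round 2: derive anc(h,b) via R1 from anc(h,c), cites(c,b)
round 2: derive anc(h,h) via R1 from anc(h,c), cites(c,h)
round 2: derive anc(i,h) via R1 from anc(i,i), cites(i,h)
round 3: derive anc(b,i) via R1 from anc(b,b), cites(b,i)
round 3: derive anc(c,i) via R1 from anc(c,b), cites(b,i)
round 3: derive anc(d,b) via R1 from anc(d,f), cites(f,b)
round 3: derive anc(f,h) via R1 from anc(f,i), cites(i,h)
round 3: derive anc(i,b) via R1 from anc(i,h), cites(h,b)
round 4: derive anc(d,i) via R1 from anc(d,b), cites(b,i)
round 5: derive anc(d,h) via R1 from anc(d,i), cites(i,h)

anc(d,f)  [via R1]
  anc(d,g)  [via R0]
    red(d,g)  [fact]
  cites(g,f)  [fact]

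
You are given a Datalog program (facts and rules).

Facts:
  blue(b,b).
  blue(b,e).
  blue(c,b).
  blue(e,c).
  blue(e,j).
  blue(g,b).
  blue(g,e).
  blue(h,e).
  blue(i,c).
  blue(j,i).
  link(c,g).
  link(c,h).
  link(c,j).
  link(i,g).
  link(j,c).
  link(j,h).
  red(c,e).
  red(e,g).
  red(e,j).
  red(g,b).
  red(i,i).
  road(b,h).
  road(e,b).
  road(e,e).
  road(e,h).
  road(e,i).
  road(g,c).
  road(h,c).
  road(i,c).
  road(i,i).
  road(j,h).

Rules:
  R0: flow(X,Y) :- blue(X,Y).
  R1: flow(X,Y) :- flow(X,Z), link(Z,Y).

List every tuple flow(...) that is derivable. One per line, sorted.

round 1: derive flow(b,b) via R0 from blue(b,b)
round 1: derive flow(b,e) via R0 from blue(b,e)
round 1: derive flow(c,b) via R0 from blue(c,b)
round 1: derive flow(e,c) via R0 from blue(e,c)
round 1: derive flow(e,j) via R0 from blue(e,j)
round 1: derive flow(g,b) via R0 from blue(g,b)
round 1: derive flow(g,e) via R0 from blue(g,e)
round 1: derive flow(h,e) via R0 from blue(h,e)
round 1: derive flow(i,c) via R0 from blue(i,c)
round 1: derive flow(j,i) via R0 from blue(j,i)
round 2: derive flow(e,g) via R1 from flow(e,c), link(c,g)
round 2: derive flow(e,h) via R1 from flow(e,c), link(c,h)
round 2: derive flow(i,g) via R1 from flow(i,c), link(c,g)
round 2: derive flow(i,h) via R1 from flow(i,c), link(c,h)
round 2: derive flow(i,j) via R1 from flow(i,c), link(c,j)
round 2: derive flow(j,g) via R1 from flow(j,i), link(i,g)

flow(b,b)
flow(b,e)
flow(c,b)
flow(e,c)
flow(e,g)
flow(e,h)
flow(e,j)
flow(g,b)
flow(g,e)
flow(h,e)
flow(i,c)
flow(i,g)
flow(i,h)
flow(i,j)
flow(j,g)
flow(j,i)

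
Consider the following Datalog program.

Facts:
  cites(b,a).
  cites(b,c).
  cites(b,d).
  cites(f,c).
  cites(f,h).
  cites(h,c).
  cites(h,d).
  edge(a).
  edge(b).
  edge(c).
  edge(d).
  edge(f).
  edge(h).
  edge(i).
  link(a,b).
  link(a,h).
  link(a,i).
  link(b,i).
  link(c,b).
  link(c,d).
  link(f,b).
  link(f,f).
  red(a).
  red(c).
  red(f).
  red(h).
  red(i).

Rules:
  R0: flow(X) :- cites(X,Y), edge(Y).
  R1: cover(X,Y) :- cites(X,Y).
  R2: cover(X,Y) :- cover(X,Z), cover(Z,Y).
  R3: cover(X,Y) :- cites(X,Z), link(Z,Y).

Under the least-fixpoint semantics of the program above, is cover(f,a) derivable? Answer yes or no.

yes

round 1: derive cover(b,a) via R1 from cites(b,a)
round 1: derive cover(b,c) via R1 from cites(b,c)
round 1: derive cover(b,d) via R1 from cites(b,d)
round 1: derive cover(f,c) via R1 from cites(f,c)
round 1: derive cover(f,h) via R1 from cites(f,h)
round 1: derive cover(h,c) via R1 from cites(h,c)
round 1: derive cover(h,d) via R1 from cites(h,d)
round 1: derive cover(b,b) via R3 from cites(b,a), link(a,b)
round 1: derive cover(b,h) via R3 from cites(b,a), link(a,h)
round 1: derive cover(b,i) via R3 from cites(b,a), link(a,i)
round 1: derive cover(f,b) via R3 from cites(f,c), link(c,b)
round 1: derive cover(f,d) via R3 from cites(f,c), link(c,d)
round 1: derive cover(h,b) via R3 from cites(h,c), link(c,b)
round 2: derive cover(f,a) via R2 from cover(f,b), cover(b,a)
round 2: derive cover(f,i) via R2 from cover(f,b), cover(b,i)
round 2: derive cover(h,a) via R2 from cover(h,b), cover(b,a)
round 2: derive cover(h,h) via R2 from cover(h,b), cover(b,h)
round 2: derive cover(h,i) via R2 from cover(h,b), cover(b,i)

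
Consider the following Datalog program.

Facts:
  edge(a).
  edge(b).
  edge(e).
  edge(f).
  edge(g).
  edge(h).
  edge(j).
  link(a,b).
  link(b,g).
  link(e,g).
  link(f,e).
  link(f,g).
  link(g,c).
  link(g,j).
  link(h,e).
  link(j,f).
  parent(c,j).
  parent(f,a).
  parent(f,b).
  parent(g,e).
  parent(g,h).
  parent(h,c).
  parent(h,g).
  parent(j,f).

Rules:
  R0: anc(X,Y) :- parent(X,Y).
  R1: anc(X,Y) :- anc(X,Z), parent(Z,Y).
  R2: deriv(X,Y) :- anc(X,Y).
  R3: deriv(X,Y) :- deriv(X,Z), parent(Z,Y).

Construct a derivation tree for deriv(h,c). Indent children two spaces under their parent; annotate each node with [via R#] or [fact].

round 1: derive anc(c,j) via R0 from parent(c,j)
round 1: derive anc(f,a) via R0 from parent(f,a)
round 1: derive anc(f,b) via R0 from parent(f,b)
round 1: derive anc(g,e) via R0 from parent(g,e)
round 1: derive anc(g,h) via R0 from parent(g,h)
round 1: derive anc(h,c) via R0 from parent(h,c)
round 1: derive anc(h,g) via R0 from parent(h,g)
round 1: derive anc(j,f) via R0 from parent(j,f)
round 2: derive anc(c,f) via R1 from anc(c,j), parent(j,f)
round 2: derive anc(g,c) via R1 from anc(g,h), parent(h,c)
round 2: derive anc(g,g) via R1 from anc(g,h), parent(h,g)
round 2: derive anc(h,e) via R1 from anc(h,g), parent(g,e)
round 2: derive anc(h,h) via R1 from anc(h,g), parent(g,h)
round 2: derive anc(h,j) via R1 from anc(h,c), parent(c,j)
round 2: derive anc(j,a) via R1 from anc(j,f), parent(f,a)
round 2: derive anc(j,b) via R1 from anc(j,f), parent(f,b)
round 2: derive deriv(c,j) via R2 from anc(c,j)
round 2: derive deriv(f,a) via R2 from anc(f,a)
round 2: derive deriv(f,b) via R2 from anc(f,b)
round 2: derive deriv(g,e) via R2 from anc(g,e)
round 2: derive deriv(g,h) via R2 from anc(g,h)
round 2: derive deriv(h,c) via R2 from anc(h,c)
round 2: derive deriv(h,g) via R2 from anc(h,g)
round 2: derive deriv(j,f) via R2 from anc(j,f)
round 3: derive anc(c,a) via R1 from anc(c,f), parent(f,a)
round 3: derive anc(c,b) via R1 from anc(c,f), parent(f,b)
round 3: derive anc(g,j) via R1 from anc(g,c), parent(c,j)
round 3: derive anc(h,f) via R1 from anc(h,j), parent(j,f)
round 3: derive deriv(c,f) via R2 from anc(c,f)
round 3: derive deriv(g,c) via R2 from anc(g,c)
round 3: derive deriv(g,g) via R2 from anc(g,g)
round 3: derive deriv(h,e) via R2 from anc(h,e)
round 3: derive deriv(h,h) via R2 from anc(h,h)
round 3: derive deriv(h,j) via R2 from anc(h,j)
round 3: derive deriv(j,a) via R2 from anc(j,a)
round 3: derive deriv(j,b) via R2 from anc(j,b)
round 4: derive anc(g,f) via R1 from anc(g,j), parent(j,f)
round 4: derive anc(h,a) via R1 from anc(h,f), parent(f,a)
round 4: derive anc(h,b) via R1 from anc(h,f), parent(f,b)
round 4: derive deriv(c,a) via R2 from anc(c,a)
round 4: derive deriv(c,b) via R2 from anc(c,b)
round 4: derive deriv(g,j) via R2 from anc(g,j)
round 4: derive deriv(h,f) via R2 from anc(h,f)
round 5: derive anc(g,a) via R1 from anc(g,f), parent(f,a)
round 5: derive anc(g,b) via R1 from anc(g,f), parent(f,b)
round 5: derive deriv(g,f) via R2 from anc(g,f)
round 5: derive deriv(h,a) via R2 from anc(h,a)
round 5: derive deriv(h,b) via R2 from anc(h,b)
round 6: derive deriv(g,a) via R2 from anc(g,a)
round 6: derive deriv(g,b) via R2 from anc(g,b)

deriv(h,c)  [via R2]
  anc(h,c)  [via R0]
    parent(h,c)  [fact]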